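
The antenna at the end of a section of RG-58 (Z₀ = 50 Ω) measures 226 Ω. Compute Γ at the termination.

Γ = (Z_L − Z_0)/(Z_L + Z_0) = (226 − 50)/(226 + 50) = 176/276

Γ = 0.638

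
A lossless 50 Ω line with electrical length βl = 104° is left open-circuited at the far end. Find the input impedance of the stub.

Z_in ≈ +j12.5 Ω

tan(βl) = -4.01
For an open-circuited stub, Z_in = −jZ_0·cot(βl) = −jZ_0/tan(βl)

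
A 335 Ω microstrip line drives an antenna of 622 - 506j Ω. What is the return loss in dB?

RL ≈ 5.39 dB

Γ = (287 − j506)/(957 − j506), |Γ| = 0.537
RL = −20·log₁₀|Γ| = −20·log₁₀(0.537)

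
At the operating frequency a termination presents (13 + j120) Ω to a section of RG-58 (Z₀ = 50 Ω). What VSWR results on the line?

Γ = (Z_L − Z_0)/(Z_L + Z_0) = (-37 + j120)/(63 + j120)
|Γ| = 126/136 = 0.927
VSWR = (1 + |Γ|)/(1 − |Γ|) = 1.93/0.0735

VSWR ≈ 26.2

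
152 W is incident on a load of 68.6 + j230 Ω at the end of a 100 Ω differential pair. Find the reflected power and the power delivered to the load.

|Γ| = |(-31.4 + j230)/(168.6 + j230)| = 0.814
|Γ|² = 0.663
P_refl = |Γ|²·P_inc = 101 W, P_del = (1 − |Γ|²)·P_inc = 51.3 W

P_reflected ≈ 101 W; P_delivered ≈ 51.3 W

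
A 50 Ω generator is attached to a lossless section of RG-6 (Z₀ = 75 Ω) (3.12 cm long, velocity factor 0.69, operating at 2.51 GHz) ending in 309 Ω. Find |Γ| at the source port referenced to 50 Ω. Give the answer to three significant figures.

λ = v/f = 0.69·c / 2.51 GHz = 0.0825 m
βl = 2π·l/λ = 2π × 0.378 = 136°
tan(βl) = -0.959
Z_in = Z_0·(Z_L + jZ_0·tanβl)/(Z_0 + jZ_L·tanβl) = 35.7 + j69.2 Ω
Γ_s = (Z_in − Z_s)/(Z_in + Z_s) = (-14.3 + j69.2)/(85.7 + j69.2), |Γ_s| = 0.641

|Γ| ≈ 0.641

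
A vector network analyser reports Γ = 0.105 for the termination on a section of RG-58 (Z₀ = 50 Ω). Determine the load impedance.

Z_L = Z_0·(1 + Γ)/(1 − Γ) = 50·(1.1)/(0.895)

Z_L ≈ 61.7 Ω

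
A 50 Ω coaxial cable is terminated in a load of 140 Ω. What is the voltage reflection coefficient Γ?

Γ = 0.474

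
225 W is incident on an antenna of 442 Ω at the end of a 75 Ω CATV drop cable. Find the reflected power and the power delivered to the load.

Γ = (442 − 75)/(442 + 75) = 0.71
|Γ|² = 0.504
P_refl = |Γ|²·P_inc = 113 W, P_del = (1 − |Γ|²)·P_inc = 112 W

P_reflected ≈ 113 W; P_delivered ≈ 112 W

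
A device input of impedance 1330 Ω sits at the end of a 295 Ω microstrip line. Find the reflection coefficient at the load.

Γ = 0.637

Γ = (Z_L − Z_0)/(Z_L + Z_0) = (1330 − 295)/(1330 + 295) = 1035/1625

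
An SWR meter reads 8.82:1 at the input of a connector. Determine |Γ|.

|Γ| ≈ 0.796

|Γ| = (S − 1)/(S + 1) = (8.82 − 1)/(8.82 + 1) = 7.82/9.82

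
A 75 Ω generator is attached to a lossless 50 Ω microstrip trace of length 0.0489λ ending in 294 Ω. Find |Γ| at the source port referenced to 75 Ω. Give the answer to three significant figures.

βl = 2π × 0.0489 = 17.6°
tan(βl) = 0.317
Z_in = Z_0·(Z_L + jZ_0·tanβl)/(Z_0 + jZ_L·tanβl) = 72.2 − j119 Ω
Γ_s = (Z_in − Z_s)/(Z_in + Z_s) = (-2.78 − j119)/(147 − j119), |Γ_s| = 0.628

|Γ| ≈ 0.628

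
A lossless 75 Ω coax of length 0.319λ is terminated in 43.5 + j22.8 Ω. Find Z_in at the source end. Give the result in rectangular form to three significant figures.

Z_in ≈ 57.1 − j40.8 Ω

βl = 2π × 0.319 = 115°
tan(βl) = tan(115°) = -2.16
Z_in = Z_0·(Z_L + jZ_0·tanβl)/(Z_0 + jZ_L·tanβl)
     = 75·(43.5 − j139)/(124 − j94)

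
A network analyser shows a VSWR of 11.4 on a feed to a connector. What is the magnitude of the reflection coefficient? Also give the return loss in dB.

|Γ| = (S − 1)/(S + 1) = (11.4 − 1)/(11.4 + 1) = 10.4/12.4
RL = −20·log₁₀|Γ| = −20·log₁₀(0.839)

|Γ| ≈ 0.839; return loss ≈ 1.53 dB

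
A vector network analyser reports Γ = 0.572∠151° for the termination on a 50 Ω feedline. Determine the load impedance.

Z_L = Z_0·(1 + Γ)/(1 − Γ) = 50·(0.5 + j0.277)/(1.5 − j0.277)

Z_L ≈ 14.5 + j11.9 Ω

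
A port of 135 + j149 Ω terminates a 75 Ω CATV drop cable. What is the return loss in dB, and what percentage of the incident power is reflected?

Γ = (60 + j149)/(210 + j149), |Γ| = 0.624
RL = −20·log₁₀(0.624) = 4.1 dB
P_refl/P_inc = |Γ|² = 0.389

RL ≈ 4.1 dB; 38.9% of incident power reflected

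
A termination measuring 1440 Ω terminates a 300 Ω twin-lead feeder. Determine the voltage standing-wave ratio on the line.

VSWR ≈ 4.8

Γ = (1440 − 300)/(1440 + 300) = 0.655
VSWR = (1 + 0.655)/(1 − 0.655)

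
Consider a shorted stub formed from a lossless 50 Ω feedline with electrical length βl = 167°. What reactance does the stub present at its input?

X_in ≈ -11.5 Ω (capacitive)

tan(βl) = -0.231
For a shorted stub, Z_in = jZ_0·tan(βl)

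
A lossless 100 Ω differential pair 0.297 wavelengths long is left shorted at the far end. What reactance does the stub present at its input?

X_in ≈ -329 Ω (capacitive)

βl = 2π × 0.297 = 107°
tan(βl) = -3.29
For a shorted stub, Z_in = jZ_0·tan(βl)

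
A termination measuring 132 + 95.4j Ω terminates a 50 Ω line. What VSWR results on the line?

Γ = (Z_L − Z_0)/(Z_L + Z_0) = (82 + j95.4)/(182 + j95.4)
|Γ| = 126/205 = 0.612
VSWR = (1 + |Γ|)/(1 − |Γ|) = 1.61/0.388

VSWR ≈ 4.16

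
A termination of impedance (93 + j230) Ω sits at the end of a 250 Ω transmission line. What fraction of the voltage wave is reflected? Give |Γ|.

Γ = (Z_L − Z_0)/(Z_L + Z_0) = (-157 + j230)/(343 + j230)
|Γ| = 278/413

|Γ| ≈ 0.674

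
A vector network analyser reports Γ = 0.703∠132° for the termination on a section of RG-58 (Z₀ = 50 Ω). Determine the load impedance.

Z_L = Z_0·(1 + Γ)/(1 − Γ) = 50·(0.53 + j0.522)/(1.47 − j0.522)

Z_L ≈ 10.4 + j21.5 Ω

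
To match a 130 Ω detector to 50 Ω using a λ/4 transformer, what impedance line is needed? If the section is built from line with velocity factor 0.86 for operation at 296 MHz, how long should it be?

Z_qwt ≈ 80.6 Ω; length ≈ 21.8 cm

Z_qwt = √(Z_0·R_L) = √(50 × 130) = √6500
λ = 0.86·c/f = 0.872 m, so l = λ/4 = 0.218 m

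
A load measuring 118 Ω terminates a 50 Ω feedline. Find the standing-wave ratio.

VSWR ≈ 2.36

Γ = (118 − 50)/(118 + 50) = 0.405
VSWR = (1 + 0.405)/(1 − 0.405)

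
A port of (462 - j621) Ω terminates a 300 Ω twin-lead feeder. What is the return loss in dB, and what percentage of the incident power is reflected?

Γ = (162 − j621)/(762 − j621), |Γ| = 0.653
RL = −20·log₁₀(0.653) = 3.7 dB
P_refl/P_inc = |Γ|² = 0.426

RL ≈ 3.7 dB; 42.6% of incident power reflected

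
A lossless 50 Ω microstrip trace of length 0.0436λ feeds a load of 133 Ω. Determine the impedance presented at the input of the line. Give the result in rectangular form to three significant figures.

βl = 2π × 0.0436 = 15.7°
tan(βl) = tan(15.7°) = 0.281
Z_in = Z_0·(Z_L + jZ_0·tanβl)/(Z_0 + jZ_L·tanβl)
     = 50·(133 + j14.1)/(50 + j37.4)

Z_in ≈ 92.1 − j54.8 Ω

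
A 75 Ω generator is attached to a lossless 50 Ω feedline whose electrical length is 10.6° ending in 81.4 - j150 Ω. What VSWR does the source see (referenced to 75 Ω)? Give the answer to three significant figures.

tan(βl) = 0.187
Z_in = Z_0·(Z_L + jZ_0·tanβl)/(Z_0 + jZ_L·tanβl) = 33.3 − j96.6 Ω
Γ_s = (Z_in − Z_s)/(Z_in + Z_s) = (-41.7 − j96.6)/(108 − j96.6), |Γ_s| = 0.725
VSWR = (1 + |Γ_s|)/(1 − |Γ_s|)

VSWR ≈ 6.27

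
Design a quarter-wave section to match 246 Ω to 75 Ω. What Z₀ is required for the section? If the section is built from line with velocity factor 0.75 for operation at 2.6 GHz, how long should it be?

Z_qwt ≈ 136 Ω; length ≈ 2.16 cm

Z_qwt = √(Z_0·R_L) = √(75 × 246) = √18450
λ = 0.75·c/f = 0.0865 m, so l = λ/4 = 0.0216 m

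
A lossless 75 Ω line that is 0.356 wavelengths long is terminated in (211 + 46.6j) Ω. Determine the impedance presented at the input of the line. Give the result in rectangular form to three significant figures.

Z_in ≈ 34.5 + j41.7 Ω

βl = 2π × 0.356 = 128°
tan(βl) = tan(128°) = -1.27
Z_in = Z_0·(Z_L + jZ_0·tanβl)/(Z_0 + jZ_L·tanβl)
     = 75·(211 − j48.8)/(134 − j269)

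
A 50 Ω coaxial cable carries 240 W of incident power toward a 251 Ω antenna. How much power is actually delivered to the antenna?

Γ = (251 − 50)/(251 + 50) = 0.668
|Γ|² = 0.446
P_refl = |Γ|²·P_inc = 107 W, P_del = (1 − |Γ|²)·P_inc = 133 W

P_delivered ≈ 133 W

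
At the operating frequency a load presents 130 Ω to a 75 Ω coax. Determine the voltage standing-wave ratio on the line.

For a purely resistive load, VSWR = R_L/Z_0 or Z_0/R_L (whichever > 1) = 130/75

VSWR ≈ 1.73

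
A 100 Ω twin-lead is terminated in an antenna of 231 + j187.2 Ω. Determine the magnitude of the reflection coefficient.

|Γ| ≈ 0.601

Γ = (Z_L − Z_0)/(Z_L + Z_0) = (131 + j187.2)/(331 + j187.2)
|Γ| = 228/380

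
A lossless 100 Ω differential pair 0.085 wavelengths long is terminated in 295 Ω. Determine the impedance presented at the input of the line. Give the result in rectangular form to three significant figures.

βl = 2π × 0.085 = 30.6°
tan(βl) = tan(30.6°) = 0.591
Z_in = Z_0·(Z_L + jZ_0·tanβl)/(Z_0 + jZ_L·tanβl)
     = 100·(295 + j59.1)/(100 + j174)

Z_in ≈ 98.5 − j113 Ω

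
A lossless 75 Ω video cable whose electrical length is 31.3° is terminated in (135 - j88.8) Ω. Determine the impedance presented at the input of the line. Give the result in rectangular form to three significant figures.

tan(βl) = tan(31.3°) = 0.608
Z_in = Z_0·(Z_L + jZ_0·tanβl)/(Z_0 + jZ_L·tanβl)
     = 75·(135 − j43.2)/(129 + j82.1)

Z_in ≈ 44.5 − j53.4 Ω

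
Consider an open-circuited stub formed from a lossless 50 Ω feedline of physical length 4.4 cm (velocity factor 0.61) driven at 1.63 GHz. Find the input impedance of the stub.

Z_in ≈ +j61.9 Ω

λ = v/f = 0.61·c / 1.63 GHz = 0.112 m
βl = 2π·l/λ = 2π × 0.392 = 141°
tan(βl) = -0.807
For an open-circuited stub, Z_in = −jZ_0·cot(βl) = −jZ_0/tan(βl)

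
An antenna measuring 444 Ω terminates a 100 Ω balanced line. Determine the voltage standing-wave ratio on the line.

Γ = (444 − 100)/(444 + 100) = 0.632
VSWR = (1 + 0.632)/(1 − 0.632)

VSWR ≈ 4.44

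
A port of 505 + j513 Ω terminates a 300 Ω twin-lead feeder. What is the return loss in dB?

RL ≈ 4.75 dB

Γ = (205 + j513)/(805 + j513), |Γ| = 0.579
RL = −20·log₁₀|Γ| = −20·log₁₀(0.579)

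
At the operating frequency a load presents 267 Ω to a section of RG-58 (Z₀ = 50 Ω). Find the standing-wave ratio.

Γ = (267 − 50)/(267 + 50) = 0.685
VSWR = (1 + 0.685)/(1 − 0.685)

VSWR ≈ 5.34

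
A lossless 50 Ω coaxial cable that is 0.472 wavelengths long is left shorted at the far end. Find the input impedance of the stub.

Z_in ≈ −j8.89 Ω

βl = 2π × 0.472 = 170°
tan(βl) = -0.178
For a shorted stub, Z_in = jZ_0·tan(βl)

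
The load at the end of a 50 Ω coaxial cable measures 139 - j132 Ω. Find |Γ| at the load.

Γ = (Z_L − Z_0)/(Z_L + Z_0) = (89 − j132)/(189 − j132)
|Γ| = 159/231

|Γ| ≈ 0.691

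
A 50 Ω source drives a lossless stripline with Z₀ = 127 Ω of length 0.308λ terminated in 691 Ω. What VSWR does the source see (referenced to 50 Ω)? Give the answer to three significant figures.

VSWR ≈ 3.78

βl = 2π × 0.308 = 111°
tan(βl) = -2.62
Z_in = Z_0·(Z_L + jZ_0·tanβl)/(Z_0 + jZ_L·tanβl) = 26.6 + j46.6 Ω
Γ_s = (Z_in − Z_s)/(Z_in + Z_s) = (-23.4 + j46.6)/(76.6 + j46.6), |Γ_s| = 0.581
VSWR = (1 + |Γ_s|)/(1 − |Γ_s|)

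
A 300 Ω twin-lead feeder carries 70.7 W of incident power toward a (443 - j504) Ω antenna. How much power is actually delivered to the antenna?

P_delivered ≈ 46.6 W

|Γ| = |(143 − j504)/(743 − j504)| = 0.584
|Γ|² = 0.34
P_refl = |Γ|²·P_inc = 24.1 W, P_del = (1 − |Γ|²)·P_inc = 46.6 W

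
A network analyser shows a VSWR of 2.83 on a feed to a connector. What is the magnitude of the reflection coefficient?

|Γ| ≈ 0.478

|Γ| = (S − 1)/(S + 1) = (2.83 − 1)/(2.83 + 1) = 1.83/3.83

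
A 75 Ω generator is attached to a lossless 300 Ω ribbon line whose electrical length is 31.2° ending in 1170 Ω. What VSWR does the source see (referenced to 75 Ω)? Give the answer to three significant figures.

VSWR ≈ 11.9

tan(βl) = 0.606
Z_in = Z_0·(Z_L + jZ_0·tanβl)/(Z_0 + jZ_L·tanβl) = 243 − j392 Ω
Γ_s = (Z_in − Z_s)/(Z_in + Z_s) = (168 − j392)/(318 − j392), |Γ_s| = 0.845
VSWR = (1 + |Γ_s|)/(1 − |Γ_s|)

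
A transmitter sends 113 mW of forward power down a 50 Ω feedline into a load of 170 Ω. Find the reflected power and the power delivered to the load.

Γ = (170 − 50)/(170 + 50) = 0.545
|Γ|² = 0.298
P_refl = |Γ|²·P_inc = 33.6 mW, P_del = (1 − |Γ|²)·P_inc = 79.4 mW

P_reflected ≈ 33.6 mW; P_delivered ≈ 79.4 mW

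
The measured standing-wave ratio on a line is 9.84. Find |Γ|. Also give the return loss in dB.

|Γ| ≈ 0.815; return loss ≈ 1.77 dB

|Γ| = (S − 1)/(S + 1) = (9.84 − 1)/(9.84 + 1) = 8.84/10.8
RL = −20·log₁₀|Γ| = −20·log₁₀(0.815)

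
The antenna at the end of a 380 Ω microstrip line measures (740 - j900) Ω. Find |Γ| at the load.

Γ = (Z_L − Z_0)/(Z_L + Z_0) = (360 − j900)/(1120 − j900)
|Γ| = 969/1440

|Γ| ≈ 0.675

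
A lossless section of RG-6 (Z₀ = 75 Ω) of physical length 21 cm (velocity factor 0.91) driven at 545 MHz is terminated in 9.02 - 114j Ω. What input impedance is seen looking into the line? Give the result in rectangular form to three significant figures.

Z_in ≈ 415 − j826 Ω

λ = v/f = 0.91·c / 545 MHz = 0.501 m
βl = 2π·l/λ = 2π × 0.419 = 151°
tan(βl) = tan(151°) = -0.556
Z_in = Z_0·(Z_L + jZ_0·tanβl)/(Z_0 + jZ_L·tanβl)
     = 75·(9.02 − j156)/(11.6 − j5.02)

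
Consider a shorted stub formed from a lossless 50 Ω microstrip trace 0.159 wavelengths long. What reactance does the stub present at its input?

βl = 2π × 0.159 = 57.2°
tan(βl) = 1.55
For a shorted stub, Z_in = jZ_0·tan(βl)

X_in ≈ 77.7 Ω (inductive)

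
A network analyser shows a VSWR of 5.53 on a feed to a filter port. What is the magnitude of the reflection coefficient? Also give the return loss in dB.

|Γ| ≈ 0.694; return loss ≈ 3.18 dB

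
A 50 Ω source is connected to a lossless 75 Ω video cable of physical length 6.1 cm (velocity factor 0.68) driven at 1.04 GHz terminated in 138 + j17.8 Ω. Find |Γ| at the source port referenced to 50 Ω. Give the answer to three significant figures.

|Γ| ≈ 0.185

λ = v/f = 0.68·c / 1.04 GHz = 0.196 m
βl = 2π·l/λ = 2π × 0.311 = 112°
tan(βl) = -2.48
Z_in = Z_0·(Z_L + jZ_0·tanβl)/(Z_0 + jZ_L·tanβl) = 42.3 + j15.5 Ω
Γ_s = (Z_in − Z_s)/(Z_in + Z_s) = (-7.74 + j15.5)/(92.3 + j15.5), |Γ_s| = 0.185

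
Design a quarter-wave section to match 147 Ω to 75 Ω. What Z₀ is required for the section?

Z_qwt = √(Z_0·R_L) = √(75 × 147) = √11020

Z_qwt ≈ 105 Ω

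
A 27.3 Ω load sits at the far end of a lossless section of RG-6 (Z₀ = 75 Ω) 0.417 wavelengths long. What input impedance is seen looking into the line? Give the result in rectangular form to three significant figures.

Z_in ≈ 34.8 − j35.8 Ω

βl = 2π × 0.417 = 150°
tan(βl) = tan(150°) = -0.575
Z_in = Z_0·(Z_L + jZ_0·tanβl)/(Z_0 + jZ_L·tanβl)
     = 75·(27.3 − j43.1)/(75 − j15.7)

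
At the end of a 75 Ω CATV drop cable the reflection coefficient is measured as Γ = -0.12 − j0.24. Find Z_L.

Z_L ≈ 53 − j27.4 Ω

Z_L = Z_0·(1 + Γ)/(1 − Γ) = 75·(0.88 − j0.24)/(1.12 + j0.24)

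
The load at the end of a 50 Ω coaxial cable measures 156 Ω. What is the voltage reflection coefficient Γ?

Γ = 0.515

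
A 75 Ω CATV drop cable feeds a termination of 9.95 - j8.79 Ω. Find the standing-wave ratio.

VSWR ≈ 7.64

Γ = (Z_L − Z_0)/(Z_L + Z_0) = (-65.05 − j8.79)/(84.95 − j8.79)
|Γ| = 65.6/85.4 = 0.769
VSWR = (1 + |Γ|)/(1 − |Γ|) = 1.77/0.231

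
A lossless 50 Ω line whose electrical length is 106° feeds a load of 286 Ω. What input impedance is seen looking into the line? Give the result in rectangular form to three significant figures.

tan(βl) = tan(106°) = -3.49
Z_in = Z_0·(Z_L + jZ_0·tanβl)/(Z_0 + jZ_L·tanβl)
     = 50·(286 − j174)/(50 − j997)

Z_in ≈ 9.44 + j13.9 Ω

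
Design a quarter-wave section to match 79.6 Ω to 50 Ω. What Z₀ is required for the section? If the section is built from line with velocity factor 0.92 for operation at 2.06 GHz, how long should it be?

Z_qwt ≈ 63.1 Ω; length ≈ 3.35 cm

Z_qwt = √(Z_0·R_L) = √(50 × 79.6) = √3980
λ = 0.92·c/f = 0.134 m, so l = λ/4 = 0.0335 m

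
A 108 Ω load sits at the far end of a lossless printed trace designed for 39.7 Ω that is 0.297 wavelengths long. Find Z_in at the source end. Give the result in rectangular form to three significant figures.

Z_in ≈ 15.7 + j10.3 Ω

βl = 2π × 0.297 = 107°
tan(βl) = tan(107°) = -3.29
Z_in = Z_0·(Z_L + jZ_0·tanβl)/(Z_0 + jZ_L·tanβl)
     = 39.7·(108 − j131)/(39.7 − j355)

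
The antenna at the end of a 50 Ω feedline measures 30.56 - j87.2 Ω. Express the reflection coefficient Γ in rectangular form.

Γ ≈ 0.428 − j0.619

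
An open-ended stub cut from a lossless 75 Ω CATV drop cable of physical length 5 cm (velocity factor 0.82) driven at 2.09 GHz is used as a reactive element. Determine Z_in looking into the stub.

Z_in ≈ +j147 Ω

λ = v/f = 0.82·c / 2.09 GHz = 0.118 m
βl = 2π·l/λ = 2π × 0.425 = 153°
tan(βl) = -0.511
For an open-ended stub, Z_in = −jZ_0·cot(βl) = −jZ_0/tan(βl)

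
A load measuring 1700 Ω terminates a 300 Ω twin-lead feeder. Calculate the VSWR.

Γ = (1700 − 300)/(1700 + 300) = 0.7
VSWR = (1 + 0.7)/(1 − 0.7)

VSWR ≈ 5.67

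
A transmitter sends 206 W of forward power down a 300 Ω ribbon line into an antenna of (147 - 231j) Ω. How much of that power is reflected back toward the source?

|Γ| = |(-153 − j231)/(447 − j231)| = 0.551
|Γ|² = 0.303
P_refl = |Γ|²·P_inc = 62.5 W, P_del = (1 − |Γ|²)·P_inc = 144 W

P_reflected ≈ 62.5 W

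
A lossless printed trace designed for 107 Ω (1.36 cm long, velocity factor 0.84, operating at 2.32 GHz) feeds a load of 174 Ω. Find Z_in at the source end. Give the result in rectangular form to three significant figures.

Z_in ≈ 95.4 − j48.2 Ω

λ = v/f = 0.84·c / 2.32 GHz = 0.109 m
βl = 2π·l/λ = 2π × 0.125 = 45.1°
tan(βl) = tan(45.1°) = 1
Z_in = Z_0·(Z_L + jZ_0·tanβl)/(Z_0 + jZ_L·tanβl)
     = 107·(174 + j107)/(107 + j174)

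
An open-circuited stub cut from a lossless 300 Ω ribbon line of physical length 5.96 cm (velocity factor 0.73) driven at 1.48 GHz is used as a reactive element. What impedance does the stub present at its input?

Z_in ≈ +j428 Ω

λ = v/f = 0.73·c / 1.48 GHz = 0.148 m
βl = 2π·l/λ = 2π × 0.403 = 145°
tan(βl) = -0.7
For an open-circuited stub, Z_in = −jZ_0·cot(βl) = −jZ_0/tan(βl)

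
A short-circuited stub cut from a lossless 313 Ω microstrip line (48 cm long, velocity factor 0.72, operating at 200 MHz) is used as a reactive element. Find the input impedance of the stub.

Z_in ≈ −j114 Ω

λ = v/f = 0.72·c / 200 MHz = 1.08 m
βl = 2π·l/λ = 2π × 0.444 = 160°
tan(βl) = -0.364
For a short-circuited stub, Z_in = jZ_0·tan(βl)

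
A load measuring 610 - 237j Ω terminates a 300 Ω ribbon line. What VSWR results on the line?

VSWR ≈ 2.42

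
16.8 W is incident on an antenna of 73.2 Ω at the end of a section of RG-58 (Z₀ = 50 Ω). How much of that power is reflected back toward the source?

P_reflected ≈ 0.596 W

Γ = (73.2 − 50)/(73.2 + 50) = 0.188
|Γ|² = 0.0355
P_refl = |Γ|²·P_inc = 0.596 W, P_del = (1 − |Γ|²)·P_inc = 16.2 W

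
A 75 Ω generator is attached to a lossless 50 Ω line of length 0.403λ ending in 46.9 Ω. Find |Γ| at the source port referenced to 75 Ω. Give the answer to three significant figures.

|Γ| ≈ 0.213

βl = 2π × 0.403 = 145°
tan(βl) = -0.698
Z_in = Z_0·(Z_L + jZ_0·tanβl)/(Z_0 + jZ_L·tanβl) = 48.8 − j2.94 Ω
Γ_s = (Z_in − Z_s)/(Z_in + Z_s) = (-26.2 − j2.94)/(124 − j2.94), |Γ_s| = 0.213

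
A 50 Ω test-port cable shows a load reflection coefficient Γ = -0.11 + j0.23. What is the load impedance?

Z_L ≈ 36.4 + j17.9 Ω

Z_L = Z_0·(1 + Γ)/(1 − Γ) = 50·(0.89 + j0.23)/(1.11 − j0.23)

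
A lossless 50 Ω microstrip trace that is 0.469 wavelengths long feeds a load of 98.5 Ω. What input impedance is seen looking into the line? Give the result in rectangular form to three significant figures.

βl = 2π × 0.469 = 169°
tan(βl) = tan(169°) = -0.197
Z_in = Z_0·(Z_L + jZ_0·tanβl)/(Z_0 + jZ_L·tanβl)
     = 50·(98.5 − j9.86)/(50 − j19.4)

Z_in ≈ 88.9 + j24.7 Ω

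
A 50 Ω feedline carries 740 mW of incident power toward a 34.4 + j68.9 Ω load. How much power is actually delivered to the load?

P_delivered ≈ 429 mW

|Γ| = |(-15.6 + j68.9)/(84.4 + j68.9)| = 0.648
|Γ|² = 0.42
P_refl = |Γ|²·P_inc = 311 mW, P_del = (1 − |Γ|²)·P_inc = 429 mW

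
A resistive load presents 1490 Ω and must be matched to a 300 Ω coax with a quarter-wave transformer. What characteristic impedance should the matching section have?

Z_qwt = √(Z_0·R_L) = √(300 × 1490) = √447000

Z_qwt ≈ 669 Ω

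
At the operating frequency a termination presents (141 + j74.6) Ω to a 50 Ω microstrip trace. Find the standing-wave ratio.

Γ = (Z_L − Z_0)/(Z_L + Z_0) = (91 + j74.6)/(191 + j74.6)
|Γ| = 118/205 = 0.574
VSWR = (1 + |Γ|)/(1 − |Γ|) = 1.57/0.426

VSWR ≈ 3.69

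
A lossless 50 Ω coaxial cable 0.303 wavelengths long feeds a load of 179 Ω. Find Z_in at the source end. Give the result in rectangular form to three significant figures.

βl = 2π × 0.303 = 109°
tan(βl) = tan(109°) = -2.89
Z_in = Z_0·(Z_L + jZ_0·tanβl)/(Z_0 + jZ_L·tanβl)
     = 50·(179 − j145)/(50 − j518)

Z_in ≈ 15.5 + j15.8 Ω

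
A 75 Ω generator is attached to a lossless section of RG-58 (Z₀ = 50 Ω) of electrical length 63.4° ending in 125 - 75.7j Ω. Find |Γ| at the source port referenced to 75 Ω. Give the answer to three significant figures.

tan(βl) = 2
Z_in = Z_0·(Z_L + jZ_0·tanβl)/(Z_0 + jZ_L·tanβl) = 15.2 − j12.8 Ω
Γ_s = (Z_in − Z_s)/(Z_in + Z_s) = (-59.8 − j12.8)/(90.2 − j12.8), |Γ_s| = 0.672

|Γ| ≈ 0.672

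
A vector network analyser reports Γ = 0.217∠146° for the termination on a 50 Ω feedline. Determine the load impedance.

Z_L ≈ 33.9 + j8.63 Ω

Z_L = Z_0·(1 + Γ)/(1 − Γ) = 50·(0.82 + j0.121)/(1.18 − j0.121)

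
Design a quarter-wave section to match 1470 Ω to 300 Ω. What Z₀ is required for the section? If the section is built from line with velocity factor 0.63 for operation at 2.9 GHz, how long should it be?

Z_qwt ≈ 664 Ω; length ≈ 1.63 cm

Z_qwt = √(Z_0·R_L) = √(300 × 1470) = √441000
λ = 0.63·c/f = 0.0652 m, so l = λ/4 = 0.0163 m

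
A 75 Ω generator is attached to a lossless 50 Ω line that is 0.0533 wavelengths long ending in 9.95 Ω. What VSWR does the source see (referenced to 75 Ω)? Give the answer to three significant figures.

VSWR ≈ 7.09

βl = 2π × 0.0533 = 19.2°
tan(βl) = 0.348
Z_in = Z_0·(Z_L + jZ_0·tanβl)/(Z_0 + jZ_L·tanβl) = 11.1 + j16.6 Ω
Γ_s = (Z_in − Z_s)/(Z_in + Z_s) = (-63.9 + j16.6)/(86.1 + j16.6), |Γ_s| = 0.753
VSWR = (1 + |Γ_s|)/(1 − |Γ_s|)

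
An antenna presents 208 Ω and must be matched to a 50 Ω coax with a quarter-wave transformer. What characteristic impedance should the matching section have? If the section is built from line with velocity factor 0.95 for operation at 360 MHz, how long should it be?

Z_qwt ≈ 102 Ω; length ≈ 19.8 cm

Z_qwt = √(Z_0·R_L) = √(50 × 208) = √10400
λ = 0.95·c/f = 0.792 m, so l = λ/4 = 0.198 m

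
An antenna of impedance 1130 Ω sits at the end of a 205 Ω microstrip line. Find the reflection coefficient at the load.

Γ = (Z_L − Z_0)/(Z_L + Z_0) = (1130 − 205)/(1130 + 205) = 925/1335

Γ = 0.693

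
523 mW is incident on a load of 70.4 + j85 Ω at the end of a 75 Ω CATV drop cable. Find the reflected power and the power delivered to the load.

|Γ| = |(-4.6 + j85)/(145.4 + j85)| = 0.505
|Γ|² = 0.255
P_refl = |Γ|²·P_inc = 134 mW, P_del = (1 − |Γ|²)·P_inc = 389 mW

P_reflected ≈ 134 mW; P_delivered ≈ 389 mW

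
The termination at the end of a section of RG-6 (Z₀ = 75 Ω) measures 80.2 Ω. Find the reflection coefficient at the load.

Γ = 0.0335

Γ = (Z_L − Z_0)/(Z_L + Z_0) = (80.2 − 75)/(80.2 + 75) = 5.2/155.2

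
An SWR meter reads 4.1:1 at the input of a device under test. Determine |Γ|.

|Γ| = (S − 1)/(S + 1) = (4.1 − 1)/(4.1 + 1) = 3.1/5.1

|Γ| ≈ 0.608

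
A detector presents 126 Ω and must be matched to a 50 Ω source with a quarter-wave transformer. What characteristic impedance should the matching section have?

Z_qwt ≈ 79.4 Ω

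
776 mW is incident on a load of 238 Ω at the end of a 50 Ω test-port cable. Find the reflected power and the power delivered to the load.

Γ = (238 − 50)/(238 + 50) = 0.653
|Γ|² = 0.426
P_refl = |Γ|²·P_inc = 331 mW, P_del = (1 − |Γ|²)·P_inc = 445 mW

P_reflected ≈ 331 mW; P_delivered ≈ 445 mW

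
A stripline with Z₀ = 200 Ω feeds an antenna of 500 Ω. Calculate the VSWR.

VSWR ≈ 2.5

Γ = (500 − 200)/(500 + 200) = 0.429
VSWR = (1 + 0.429)/(1 − 0.429)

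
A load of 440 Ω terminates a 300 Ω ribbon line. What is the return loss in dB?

Γ = (440 − 300)/(440 + 300) = 0.189
RL = −20·log₁₀|Γ| = −20·log₁₀(0.189)

RL ≈ 14.5 dB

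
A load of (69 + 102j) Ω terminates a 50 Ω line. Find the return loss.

Γ = (19 + j102)/(119 + j102), |Γ| = 0.662
RL = −20·log₁₀|Γ| = −20·log₁₀(0.662)

RL ≈ 3.58 dB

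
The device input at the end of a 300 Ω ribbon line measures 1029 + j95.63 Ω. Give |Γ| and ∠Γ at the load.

Γ ≈ 0.552 ∠ 3.36°

Γ = (Z_L − Z_0)/(Z_L + Z_0) = (729 + j95.63)/(1329 + j95.63)
|Γ| = 735/1330 = 0.552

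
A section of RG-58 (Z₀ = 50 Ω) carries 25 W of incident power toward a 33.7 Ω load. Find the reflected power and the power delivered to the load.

Γ = (33.7 − 50)/(33.7 + 50) = -0.195
|Γ|² = 0.0379
P_refl = |Γ|²·P_inc = 0.948 W, P_del = (1 − |Γ|²)·P_inc = 24.1 W

P_reflected ≈ 0.948 W; P_delivered ≈ 24.1 W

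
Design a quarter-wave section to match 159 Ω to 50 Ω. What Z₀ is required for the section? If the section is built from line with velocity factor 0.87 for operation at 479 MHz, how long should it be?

Z_qwt = √(Z_0·R_L) = √(50 × 159) = √7950
λ = 0.87·c/f = 0.545 m, so l = λ/4 = 0.136 m

Z_qwt ≈ 89.2 Ω; length ≈ 13.6 cm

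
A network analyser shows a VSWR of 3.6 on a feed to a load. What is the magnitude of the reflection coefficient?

|Γ| = (S − 1)/(S + 1) = (3.6 − 1)/(3.6 + 1) = 2.6/4.6

|Γ| ≈ 0.565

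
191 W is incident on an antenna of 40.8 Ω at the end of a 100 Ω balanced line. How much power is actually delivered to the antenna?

Γ = (40.8 − 100)/(40.8 + 100) = -0.42
|Γ|² = 0.177
P_refl = |Γ|²·P_inc = 33.8 W, P_del = (1 − |Γ|²)·P_inc = 157 W

P_delivered ≈ 157 W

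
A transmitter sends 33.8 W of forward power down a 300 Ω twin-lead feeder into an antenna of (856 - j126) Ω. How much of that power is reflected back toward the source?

|Γ| = |(556 − j126)/(1156 − j126)| = 0.49
|Γ|² = 0.24
P_refl = |Γ|²·P_inc = 8.12 W, P_del = (1 − |Γ|²)·P_inc = 25.7 W

P_reflected ≈ 8.12 W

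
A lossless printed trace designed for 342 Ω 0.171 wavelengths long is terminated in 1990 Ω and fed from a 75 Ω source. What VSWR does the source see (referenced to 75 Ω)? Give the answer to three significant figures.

βl = 2π × 0.171 = 61.6°
tan(βl) = 1.85
Z_in = Z_0·(Z_L + jZ_0·tanβl)/(Z_0 + jZ_L·tanβl) = 75.4 − j178 Ω
Γ_s = (Z_in − Z_s)/(Z_in + Z_s) = (0.364 − j178)/(150 − j178), |Γ_s| = 0.764
VSWR = (1 + |Γ_s|)/(1 − |Γ_s|)

VSWR ≈ 7.49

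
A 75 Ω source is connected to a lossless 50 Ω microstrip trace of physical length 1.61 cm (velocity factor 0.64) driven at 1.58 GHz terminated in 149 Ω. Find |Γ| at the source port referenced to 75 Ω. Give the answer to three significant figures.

|Γ| ≈ 0.546

λ = v/f = 0.64·c / 1.58 GHz = 0.122 m
βl = 2π·l/λ = 2π × 0.132 = 47.7°
tan(βl) = 1.1
Z_in = Z_0·(Z_L + jZ_0·tanβl)/(Z_0 + jZ_L·tanβl) = 28.1 − j36.9 Ω
Γ_s = (Z_in − Z_s)/(Z_in + Z_s) = (-46.9 − j36.9)/(103 − j36.9), |Γ_s| = 0.546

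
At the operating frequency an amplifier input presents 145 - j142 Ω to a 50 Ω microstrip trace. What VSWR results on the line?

Γ = (Z_L − Z_0)/(Z_L + Z_0) = (95 − j142)/(195 − j142)
|Γ| = 171/241 = 0.708
VSWR = (1 + |Γ|)/(1 − |Γ|) = 1.71/0.292

VSWR ≈ 5.86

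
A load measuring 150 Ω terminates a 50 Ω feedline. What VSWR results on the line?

Γ = (150 − 50)/(150 + 50) = 0.5
VSWR = (1 + 0.5)/(1 − 0.5)

VSWR ≈ 3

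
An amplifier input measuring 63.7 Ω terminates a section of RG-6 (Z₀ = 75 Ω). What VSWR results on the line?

VSWR ≈ 1.18

For a purely resistive load, VSWR = R_L/Z_0 or Z_0/R_L (whichever > 1) = 75/63.7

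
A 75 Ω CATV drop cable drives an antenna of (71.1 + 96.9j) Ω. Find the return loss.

RL ≈ 5.14 dB

Γ = (-3.9 + j96.9)/(146.1 + j96.9), |Γ| = 0.553
RL = −20·log₁₀|Γ| = −20·log₁₀(0.553)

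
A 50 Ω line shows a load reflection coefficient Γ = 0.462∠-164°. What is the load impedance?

Z_L ≈ 18.7 − j6.06 Ω

Z_L = Z_0·(1 + Γ)/(1 − Γ) = 50·(0.556 − j0.127)/(1.44 + j0.127)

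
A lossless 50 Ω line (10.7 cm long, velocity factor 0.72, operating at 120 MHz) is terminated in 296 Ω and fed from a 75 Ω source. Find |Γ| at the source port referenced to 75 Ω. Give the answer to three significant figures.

|Γ| ≈ 0.644

λ = v/f = 0.72·c / 120 MHz = 1.8 m
βl = 2π·l/λ = 2π × 0.0594 = 21.4°
tan(βl) = 0.392
Z_in = Z_0·(Z_L + jZ_0·tanβl)/(Z_0 + jZ_L·tanβl) = 53.5 − j105 Ω
Γ_s = (Z_in − Z_s)/(Z_in + Z_s) = (-21.5 − j105)/(128 − j105), |Γ_s| = 0.644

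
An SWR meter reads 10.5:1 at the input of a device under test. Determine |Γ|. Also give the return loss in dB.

|Γ| ≈ 0.826; return loss ≈ 1.66 dB

|Γ| = (S − 1)/(S + 1) = (10.5 − 1)/(10.5 + 1) = 9.5/11.5
RL = −20·log₁₀|Γ| = −20·log₁₀(0.826)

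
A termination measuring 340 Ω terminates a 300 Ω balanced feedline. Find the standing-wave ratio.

VSWR ≈ 1.13

Γ = (340 − 300)/(340 + 300) = 0.0625
VSWR = (1 + 0.0625)/(1 − 0.0625)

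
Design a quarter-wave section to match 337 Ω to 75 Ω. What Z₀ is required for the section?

Z_qwt ≈ 159 Ω

Z_qwt = √(Z_0·R_L) = √(75 × 337) = √25280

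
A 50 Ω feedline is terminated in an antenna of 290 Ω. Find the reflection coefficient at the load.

Γ = (Z_L − Z_0)/(Z_L + Z_0) = (290 − 50)/(290 + 50) = 240/340

Γ = 0.706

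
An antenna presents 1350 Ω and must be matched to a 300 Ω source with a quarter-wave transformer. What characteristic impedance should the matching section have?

Z_qwt = √(Z_0·R_L) = √(300 × 1350) = √405000

Z_qwt ≈ 636 Ω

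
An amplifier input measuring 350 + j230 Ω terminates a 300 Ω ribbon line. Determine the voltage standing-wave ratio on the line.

Γ = (Z_L − Z_0)/(Z_L + Z_0) = (50 + j230)/(650 + j230)
|Γ| = 235/689 = 0.341
VSWR = (1 + |Γ|)/(1 − |Γ|) = 1.34/0.659

VSWR ≈ 2.04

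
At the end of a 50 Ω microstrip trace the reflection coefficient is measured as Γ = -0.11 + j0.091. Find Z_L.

Z_L ≈ 39.5 + j7.34 Ω

Z_L = Z_0·(1 + Γ)/(1 − Γ) = 50·(0.89 + j0.091)/(1.11 − j0.091)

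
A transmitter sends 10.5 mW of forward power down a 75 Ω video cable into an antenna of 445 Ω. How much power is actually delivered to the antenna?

P_delivered ≈ 5.18 mW

Γ = (445 − 75)/(445 + 75) = 0.712
|Γ|² = 0.506
P_refl = |Γ|²·P_inc = 5.32 mW, P_del = (1 − |Γ|²)·P_inc = 5.18 mW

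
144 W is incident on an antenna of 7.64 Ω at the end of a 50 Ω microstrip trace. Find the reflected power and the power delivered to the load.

P_reflected ≈ 77.8 W; P_delivered ≈ 66.2 W

Γ = (7.64 − 50)/(7.64 + 50) = -0.735
|Γ|² = 0.54
P_refl = |Γ|²·P_inc = 77.8 W, P_del = (1 − |Γ|²)·P_inc = 66.2 W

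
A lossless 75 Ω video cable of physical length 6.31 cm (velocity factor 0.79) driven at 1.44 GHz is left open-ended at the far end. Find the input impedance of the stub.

Z_in ≈ +j83.4 Ω

λ = v/f = 0.79·c / 1.44 GHz = 0.165 m
βl = 2π·l/λ = 2π × 0.383 = 138°
tan(βl) = -0.9
For an open-ended stub, Z_in = −jZ_0·cot(βl) = −jZ_0/tan(βl)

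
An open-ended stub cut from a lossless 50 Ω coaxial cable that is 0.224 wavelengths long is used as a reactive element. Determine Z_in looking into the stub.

βl = 2π × 0.224 = 80.6°
tan(βl) = 6.07
For an open-ended stub, Z_in = −jZ_0·cot(βl) = −jZ_0/tan(βl)

Z_in ≈ −j8.24 Ω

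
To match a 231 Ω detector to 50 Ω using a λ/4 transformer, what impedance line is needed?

Z_qwt = √(Z_0·R_L) = √(50 × 231) = √11550

Z_qwt ≈ 107 Ω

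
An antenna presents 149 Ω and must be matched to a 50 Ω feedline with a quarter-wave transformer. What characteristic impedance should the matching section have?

Z_qwt = √(Z_0·R_L) = √(50 × 149) = √7450

Z_qwt ≈ 86.3 Ω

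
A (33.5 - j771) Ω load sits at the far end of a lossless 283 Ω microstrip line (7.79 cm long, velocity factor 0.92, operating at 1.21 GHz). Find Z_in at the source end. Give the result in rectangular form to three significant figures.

Z_in ≈ 11 + j376 Ω

λ = v/f = 0.92·c / 1.21 GHz = 0.228 m
βl = 2π·l/λ = 2π × 0.342 = 123°
tan(βl) = tan(123°) = -1.54
Z_in = Z_0·(Z_L + jZ_0·tanβl)/(Z_0 + jZ_L·tanβl)
     = 283·(33.5 − j1210)/(-907 − j51.7)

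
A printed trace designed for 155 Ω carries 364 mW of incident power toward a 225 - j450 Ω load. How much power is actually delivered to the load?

P_delivered ≈ 146 mW

|Γ| = |(70 − j450)/(380 − j450)| = 0.773
|Γ|² = 0.598
P_refl = |Γ|²·P_inc = 218 mW, P_del = (1 − |Γ|²)·P_inc = 146 mW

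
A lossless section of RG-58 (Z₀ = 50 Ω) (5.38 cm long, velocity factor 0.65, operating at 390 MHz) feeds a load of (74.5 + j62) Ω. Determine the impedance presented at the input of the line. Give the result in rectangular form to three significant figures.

Z_in ≈ 85.7 − j62 Ω

λ = v/f = 0.65·c / 390 MHz = 0.5 m
βl = 2π·l/λ = 2π × 0.108 = 38.7°
tan(βl) = tan(38.7°) = 0.802
Z_in = Z_0·(Z_L + jZ_0·tanβl)/(Z_0 + jZ_L·tanβl)
     = 50·(74.5 + j102)/(0.265 + j59.8)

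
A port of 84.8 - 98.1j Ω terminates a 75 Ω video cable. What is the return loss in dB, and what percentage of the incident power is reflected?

RL ≈ 5.58 dB; 27.6% of incident power reflected

Γ = (9.8 − j98.1)/(159.8 − j98.1), |Γ| = 0.526
RL = −20·log₁₀(0.526) = 5.58 dB
P_refl/P_inc = |Γ|² = 0.276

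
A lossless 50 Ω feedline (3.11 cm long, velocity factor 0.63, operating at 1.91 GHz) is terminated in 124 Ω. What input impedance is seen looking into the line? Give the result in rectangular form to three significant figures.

λ = v/f = 0.63·c / 1.91 GHz = 0.099 m
βl = 2π·l/λ = 2π × 0.314 = 113°
tan(βl) = tan(113°) = -2.34
Z_in = Z_0·(Z_L + jZ_0·tanβl)/(Z_0 + jZ_L·tanβl)
     = 50·(124 − j117)/(50 − j290)

Z_in ≈ 23.2 + j17.4 Ω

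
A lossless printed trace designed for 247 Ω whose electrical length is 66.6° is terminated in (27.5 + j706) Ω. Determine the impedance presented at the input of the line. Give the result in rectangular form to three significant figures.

Z_in ≈ 5.54 − j228 Ω

tan(βl) = tan(66.6°) = 2.31
Z_in = Z_0·(Z_L + jZ_0·tanβl)/(Z_0 + jZ_L·tanβl)
     = 247·(27.5 + j1280)/(-1380 + j63.5)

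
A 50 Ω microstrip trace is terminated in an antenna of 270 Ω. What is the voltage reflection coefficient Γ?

Γ = (Z_L − Z_0)/(Z_L + Z_0) = (270 − 50)/(270 + 50) = 220/320

Γ = 0.688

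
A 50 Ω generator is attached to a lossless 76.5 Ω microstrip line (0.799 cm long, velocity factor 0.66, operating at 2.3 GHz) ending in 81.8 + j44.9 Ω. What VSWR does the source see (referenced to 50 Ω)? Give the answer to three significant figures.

VSWR ≈ 2.69

λ = v/f = 0.66·c / 2.3 GHz = 0.0861 m
βl = 2π·l/λ = 2π × 0.0928 = 33.4°
tan(βl) = 0.66
Z_in = Z_0·(Z_L + jZ_0·tanβl)/(Z_0 + jZ_L·tanβl) = 134 + j0.847 Ω
Γ_s = (Z_in − Z_s)/(Z_in + Z_s) = (84.5 + j0.847)/(184 + j0.847), |Γ_s| = 0.458
VSWR = (1 + |Γ_s|)/(1 − |Γ_s|)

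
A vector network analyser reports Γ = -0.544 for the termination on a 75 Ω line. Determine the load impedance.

Z_L ≈ 22.2 Ω

Z_L = Z_0·(1 + Γ)/(1 − Γ) = 75·(0.456)/(1.54)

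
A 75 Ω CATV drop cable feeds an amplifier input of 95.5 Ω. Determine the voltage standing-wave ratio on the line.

VSWR ≈ 1.27

For a purely resistive load, VSWR = R_L/Z_0 or Z_0/R_L (whichever > 1) = 95.5/75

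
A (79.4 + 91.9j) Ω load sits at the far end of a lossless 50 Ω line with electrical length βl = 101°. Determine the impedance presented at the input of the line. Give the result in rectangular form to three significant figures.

tan(βl) = tan(101°) = -5.14
Z_in = Z_0·(Z_L + jZ_0·tanβl)/(Z_0 + jZ_L·tanβl)
     = 50·(79.4 − j165)/(523 − j408)

Z_in ≈ 12.4 − j6.13 Ω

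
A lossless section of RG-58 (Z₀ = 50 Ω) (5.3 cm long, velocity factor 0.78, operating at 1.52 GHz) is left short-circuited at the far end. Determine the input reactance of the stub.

λ = v/f = 0.78·c / 1.52 GHz = 0.154 m
βl = 2π·l/λ = 2π × 0.344 = 124°
tan(βl) = -1.49
For a short-circuited stub, Z_in = jZ_0·tan(βl)

X_in ≈ -74.3 Ω (capacitive)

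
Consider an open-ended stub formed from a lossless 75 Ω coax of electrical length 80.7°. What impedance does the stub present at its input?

tan(βl) = 6.11
For an open-ended stub, Z_in = −jZ_0·cot(βl) = −jZ_0/tan(βl)

Z_in ≈ −j12.3 Ω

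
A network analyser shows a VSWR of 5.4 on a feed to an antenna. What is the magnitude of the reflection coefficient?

|Γ| = (S − 1)/(S + 1) = (5.4 − 1)/(5.4 + 1) = 4.4/6.4

|Γ| ≈ 0.688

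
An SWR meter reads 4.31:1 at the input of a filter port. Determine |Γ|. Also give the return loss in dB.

|Γ| ≈ 0.623; return loss ≈ 4.11 dB

|Γ| = (S − 1)/(S + 1) = (4.31 − 1)/(4.31 + 1) = 3.31/5.31
RL = −20·log₁₀|Γ| = −20·log₁₀(0.623)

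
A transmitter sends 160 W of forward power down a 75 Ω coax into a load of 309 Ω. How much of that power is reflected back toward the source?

Γ = (309 − 75)/(309 + 75) = 0.609
|Γ|² = 0.371
P_refl = |Γ|²·P_inc = 59.4 W, P_del = (1 − |Γ|²)·P_inc = 101 W

P_reflected ≈ 59.4 W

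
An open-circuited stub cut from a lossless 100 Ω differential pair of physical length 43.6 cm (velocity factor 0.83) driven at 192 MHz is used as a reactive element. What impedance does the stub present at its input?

Z_in ≈ +j60.2 Ω

λ = v/f = 0.83·c / 192 MHz = 1.3 m
βl = 2π·l/λ = 2π × 0.336 = 121°
tan(βl) = -1.66
For an open-circuited stub, Z_in = −jZ_0·cot(βl) = −jZ_0/tan(βl)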